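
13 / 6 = 2.17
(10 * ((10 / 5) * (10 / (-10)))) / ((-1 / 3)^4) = -1620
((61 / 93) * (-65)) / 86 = -0.50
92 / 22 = 46/11 = 4.18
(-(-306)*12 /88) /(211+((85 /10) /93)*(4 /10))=213435/1079452 = 0.20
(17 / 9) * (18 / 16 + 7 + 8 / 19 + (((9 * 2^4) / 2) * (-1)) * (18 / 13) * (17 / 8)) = -2276419/5928 = -384.01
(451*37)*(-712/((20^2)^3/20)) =-1485143/400000 = -3.71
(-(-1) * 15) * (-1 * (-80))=1200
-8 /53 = -0.15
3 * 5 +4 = 19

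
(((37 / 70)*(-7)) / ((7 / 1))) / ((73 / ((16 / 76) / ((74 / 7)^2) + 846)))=-4401071/718466 = -6.13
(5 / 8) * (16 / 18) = 0.56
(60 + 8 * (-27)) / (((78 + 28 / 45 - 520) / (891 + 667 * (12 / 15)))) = 5000346/9931 = 503.51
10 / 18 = 5/9 = 0.56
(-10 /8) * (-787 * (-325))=-1278875/4 = -319718.75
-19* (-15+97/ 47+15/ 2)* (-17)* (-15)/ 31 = 2475795/2914 = 849.62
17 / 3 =5.67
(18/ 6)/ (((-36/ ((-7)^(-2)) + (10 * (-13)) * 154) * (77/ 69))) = -207/1677368 = 0.00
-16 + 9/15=-77/5 = -15.40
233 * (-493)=-114869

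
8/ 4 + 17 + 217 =236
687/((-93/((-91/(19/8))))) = 166712/589 = 283.04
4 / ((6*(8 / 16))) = 4/3 = 1.33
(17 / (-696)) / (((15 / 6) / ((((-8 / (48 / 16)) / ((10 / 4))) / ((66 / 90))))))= 68/4785 = 0.01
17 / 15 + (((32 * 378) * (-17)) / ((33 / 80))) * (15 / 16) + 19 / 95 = -15422356/33 = -467344.12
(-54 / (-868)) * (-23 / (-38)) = 621/16492 = 0.04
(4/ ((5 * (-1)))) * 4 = -16/5 = -3.20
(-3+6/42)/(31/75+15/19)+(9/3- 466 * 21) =-58702467/5999 = -9785.38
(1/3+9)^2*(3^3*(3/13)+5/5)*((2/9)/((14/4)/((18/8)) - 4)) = -73696/1287 = -57.26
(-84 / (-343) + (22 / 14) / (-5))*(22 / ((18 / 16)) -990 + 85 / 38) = 5629159/83790 = 67.18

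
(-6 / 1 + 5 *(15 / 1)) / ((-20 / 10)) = -34.50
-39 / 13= -3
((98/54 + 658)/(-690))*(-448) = 798112/1863 = 428.40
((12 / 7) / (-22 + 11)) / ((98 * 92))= -3/173558 = 0.00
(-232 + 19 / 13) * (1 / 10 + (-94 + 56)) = 1135863/130 = 8737.41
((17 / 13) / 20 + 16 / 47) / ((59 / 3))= 14877/720980 = 0.02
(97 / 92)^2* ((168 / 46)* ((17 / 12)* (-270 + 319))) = 54863879/194672 = 281.83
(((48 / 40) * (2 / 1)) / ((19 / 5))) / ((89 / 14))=168/1691 = 0.10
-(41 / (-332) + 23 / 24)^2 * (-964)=666502129/992016 = 671.87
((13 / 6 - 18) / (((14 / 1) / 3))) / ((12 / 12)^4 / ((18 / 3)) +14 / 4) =-285/308 = -0.93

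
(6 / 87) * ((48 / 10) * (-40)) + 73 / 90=-32443/2610 = -12.43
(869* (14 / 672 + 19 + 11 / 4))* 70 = 31783675/24 = 1324319.79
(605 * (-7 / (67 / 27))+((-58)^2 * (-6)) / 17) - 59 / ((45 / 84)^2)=-794329009/256275 = -3099.52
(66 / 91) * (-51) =-3366/91 = -36.99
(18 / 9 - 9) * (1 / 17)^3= -7/4913 = 0.00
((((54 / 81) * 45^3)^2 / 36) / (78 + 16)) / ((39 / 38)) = 649265625/611 = 1062627.86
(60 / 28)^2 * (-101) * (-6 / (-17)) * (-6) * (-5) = -4910.56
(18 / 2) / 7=9/7 = 1.29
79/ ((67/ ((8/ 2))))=4.72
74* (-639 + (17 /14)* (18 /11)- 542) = -6718016/77 = -87246.96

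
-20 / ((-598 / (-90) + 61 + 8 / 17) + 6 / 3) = -7650/26819 = -0.29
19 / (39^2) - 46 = -69947/1521 = -45.99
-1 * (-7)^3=343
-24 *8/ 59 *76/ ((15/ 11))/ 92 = -1.97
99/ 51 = 33/17 = 1.94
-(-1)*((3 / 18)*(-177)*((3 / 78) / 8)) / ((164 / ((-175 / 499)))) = 10325/34043776 = 0.00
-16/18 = -8/9 = -0.89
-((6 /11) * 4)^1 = -24/11 = -2.18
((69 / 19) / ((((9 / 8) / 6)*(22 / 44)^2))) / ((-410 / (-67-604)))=493856/3895 = 126.79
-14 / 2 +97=90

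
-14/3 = -4.67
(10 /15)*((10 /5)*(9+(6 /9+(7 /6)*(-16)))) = -12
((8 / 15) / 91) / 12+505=505.00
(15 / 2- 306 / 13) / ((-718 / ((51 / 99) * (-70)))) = -82705/102674 = -0.81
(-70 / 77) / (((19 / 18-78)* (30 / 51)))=306/15235 = 0.02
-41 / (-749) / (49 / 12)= 492/36701 = 0.01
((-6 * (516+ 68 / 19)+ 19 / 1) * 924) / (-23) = 54396804/437 = 124477.81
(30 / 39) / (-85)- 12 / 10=-1.21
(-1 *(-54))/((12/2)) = 9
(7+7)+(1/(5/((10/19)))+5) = 363/19 = 19.11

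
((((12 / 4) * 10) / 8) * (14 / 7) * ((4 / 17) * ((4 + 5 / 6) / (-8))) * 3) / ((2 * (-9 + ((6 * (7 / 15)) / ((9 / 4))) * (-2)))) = 19575/140624 = 0.14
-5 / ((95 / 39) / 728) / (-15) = 9464/95 = 99.62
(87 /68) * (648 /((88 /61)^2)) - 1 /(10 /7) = 397.66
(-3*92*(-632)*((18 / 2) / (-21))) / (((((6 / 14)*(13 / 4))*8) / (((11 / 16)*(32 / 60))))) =-159896/65 = -2459.94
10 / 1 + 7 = 17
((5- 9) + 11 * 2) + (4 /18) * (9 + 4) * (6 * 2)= 158/3 = 52.67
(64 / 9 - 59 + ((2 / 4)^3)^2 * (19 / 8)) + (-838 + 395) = -2280277/4608 = -494.85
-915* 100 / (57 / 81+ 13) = -247050/37 = -6677.03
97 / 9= 10.78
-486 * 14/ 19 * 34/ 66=-38556/209 = -184.48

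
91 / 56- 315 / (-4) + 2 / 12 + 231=311.54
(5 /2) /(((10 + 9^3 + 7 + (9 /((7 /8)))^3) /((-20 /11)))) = -8575/3460193 = 0.00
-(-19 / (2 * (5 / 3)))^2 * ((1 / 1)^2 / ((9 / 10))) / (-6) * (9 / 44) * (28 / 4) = 8.61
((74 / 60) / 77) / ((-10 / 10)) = -37/2310 = -0.02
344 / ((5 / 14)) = 4816/5 = 963.20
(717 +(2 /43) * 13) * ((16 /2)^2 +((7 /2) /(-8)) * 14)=41531.37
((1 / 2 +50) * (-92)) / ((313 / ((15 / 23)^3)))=-681750/165577 = -4.12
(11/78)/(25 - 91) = -1/468 = 0.00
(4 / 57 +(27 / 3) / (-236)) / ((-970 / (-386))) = 0.01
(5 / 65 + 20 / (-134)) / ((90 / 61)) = -427/8710 = -0.05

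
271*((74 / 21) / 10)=10027/105 = 95.50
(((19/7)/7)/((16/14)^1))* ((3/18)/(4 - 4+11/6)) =19/616 = 0.03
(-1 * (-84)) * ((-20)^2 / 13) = 2584.62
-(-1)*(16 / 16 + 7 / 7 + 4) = 6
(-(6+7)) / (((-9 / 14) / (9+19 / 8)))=8281/36 = 230.03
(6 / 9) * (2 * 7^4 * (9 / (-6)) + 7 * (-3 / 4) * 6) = -4823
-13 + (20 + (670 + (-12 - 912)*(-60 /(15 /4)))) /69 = 4859/23 = 211.26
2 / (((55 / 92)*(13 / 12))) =2208/715 = 3.09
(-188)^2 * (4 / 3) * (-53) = -7492928/3 = -2497642.67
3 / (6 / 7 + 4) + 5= 191/34 = 5.62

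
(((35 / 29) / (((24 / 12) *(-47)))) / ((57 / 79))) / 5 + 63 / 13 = 9781877/2019966 = 4.84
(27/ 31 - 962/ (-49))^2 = 970011025/2307361 = 420.40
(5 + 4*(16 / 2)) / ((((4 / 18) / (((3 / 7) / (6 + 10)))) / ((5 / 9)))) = 555/224 = 2.48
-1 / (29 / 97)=-3.34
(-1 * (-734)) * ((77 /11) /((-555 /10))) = -10276/111 = -92.58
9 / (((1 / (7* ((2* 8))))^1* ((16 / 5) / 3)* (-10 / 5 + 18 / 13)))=-12285/8 = -1535.62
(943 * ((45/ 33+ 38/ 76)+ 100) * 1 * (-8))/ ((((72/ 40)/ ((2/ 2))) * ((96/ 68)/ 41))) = -272767465/22 = -12398521.14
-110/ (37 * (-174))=55/3219 = 0.02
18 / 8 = 9/4 = 2.25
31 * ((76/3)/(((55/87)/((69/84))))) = 392863/385 = 1020.42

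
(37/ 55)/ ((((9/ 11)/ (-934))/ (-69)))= 794834/15 = 52988.93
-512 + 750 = 238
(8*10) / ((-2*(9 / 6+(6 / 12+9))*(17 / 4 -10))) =160/253 = 0.63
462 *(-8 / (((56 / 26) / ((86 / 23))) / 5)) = -32081.74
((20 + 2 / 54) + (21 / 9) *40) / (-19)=-3061/513 = -5.97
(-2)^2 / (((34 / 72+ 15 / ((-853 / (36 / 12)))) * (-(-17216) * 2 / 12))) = 23031/6929978 = 0.00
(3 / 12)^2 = 1/16 = 0.06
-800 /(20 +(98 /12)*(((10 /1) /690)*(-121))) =-331200/2351 = -140.88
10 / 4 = 5/2 = 2.50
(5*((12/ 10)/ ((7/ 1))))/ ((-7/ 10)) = -60/49 = -1.22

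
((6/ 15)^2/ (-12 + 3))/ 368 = -1/20700 = 0.00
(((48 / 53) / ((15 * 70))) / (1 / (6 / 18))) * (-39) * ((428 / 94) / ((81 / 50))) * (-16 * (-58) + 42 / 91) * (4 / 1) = -165310720/1412397 = -117.04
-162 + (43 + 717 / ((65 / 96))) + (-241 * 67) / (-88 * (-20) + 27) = 108130784/116155 = 930.92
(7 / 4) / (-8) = -0.22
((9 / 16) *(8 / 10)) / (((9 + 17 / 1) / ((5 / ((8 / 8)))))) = 0.09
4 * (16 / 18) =32/9 = 3.56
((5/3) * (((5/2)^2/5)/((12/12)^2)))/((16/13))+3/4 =2.44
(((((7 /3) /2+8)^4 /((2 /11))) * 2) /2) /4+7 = 100729451/10368 = 9715.42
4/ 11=0.36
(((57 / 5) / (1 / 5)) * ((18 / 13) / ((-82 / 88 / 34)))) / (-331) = 1534896/176423 = 8.70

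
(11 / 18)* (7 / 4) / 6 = 77/432 = 0.18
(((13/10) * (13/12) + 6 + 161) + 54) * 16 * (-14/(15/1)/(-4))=186823/225 = 830.32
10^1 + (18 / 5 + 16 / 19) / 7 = 7072/665 = 10.63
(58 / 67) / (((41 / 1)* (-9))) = -58/24723 = 0.00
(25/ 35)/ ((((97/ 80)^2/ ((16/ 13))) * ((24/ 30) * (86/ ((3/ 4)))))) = 240000/36817417 = 0.01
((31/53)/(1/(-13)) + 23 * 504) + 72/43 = 26404655/2279 = 11586.07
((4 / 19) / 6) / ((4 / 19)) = 1/6 = 0.17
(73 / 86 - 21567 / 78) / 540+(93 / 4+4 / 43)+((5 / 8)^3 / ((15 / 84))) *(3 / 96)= 20144889/880640 = 22.88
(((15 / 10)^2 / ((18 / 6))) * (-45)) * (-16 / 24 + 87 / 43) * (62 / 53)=-244125/4558 = -53.56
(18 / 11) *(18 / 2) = 162/11 = 14.73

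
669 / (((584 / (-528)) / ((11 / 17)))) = -485694/1241 = -391.37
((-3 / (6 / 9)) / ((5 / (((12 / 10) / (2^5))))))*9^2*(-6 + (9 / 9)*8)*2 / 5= -2187/1000 = -2.19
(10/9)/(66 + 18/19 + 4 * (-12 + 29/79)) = 7505/137898 = 0.05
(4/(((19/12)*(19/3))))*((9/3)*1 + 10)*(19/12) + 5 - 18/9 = 213/19 = 11.21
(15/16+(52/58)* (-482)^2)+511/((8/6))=96825047/464 = 208674.67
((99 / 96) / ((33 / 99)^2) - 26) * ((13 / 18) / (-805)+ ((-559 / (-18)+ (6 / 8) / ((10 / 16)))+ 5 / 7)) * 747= -530328915/1288 = -411746.05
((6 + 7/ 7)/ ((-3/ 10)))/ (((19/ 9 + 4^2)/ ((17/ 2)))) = -1785/163 = -10.95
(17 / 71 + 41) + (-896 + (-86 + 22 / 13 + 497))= -408029/923 = -442.07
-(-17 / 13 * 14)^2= -56644/169 = -335.17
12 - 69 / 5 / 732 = 14617/1220 = 11.98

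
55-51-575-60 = -631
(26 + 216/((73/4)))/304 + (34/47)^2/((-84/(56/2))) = -3675089/73533192 = -0.05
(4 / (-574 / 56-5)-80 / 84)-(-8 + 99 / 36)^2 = -589817/20496 = -28.78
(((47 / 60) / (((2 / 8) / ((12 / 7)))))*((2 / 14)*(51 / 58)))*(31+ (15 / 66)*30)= 1994304/78155 = 25.52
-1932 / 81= -644/27 = -23.85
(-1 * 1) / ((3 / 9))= -3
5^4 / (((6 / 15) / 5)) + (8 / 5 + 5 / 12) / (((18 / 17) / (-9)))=935443/120 = 7795.36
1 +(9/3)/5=8/5 = 1.60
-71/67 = -1.06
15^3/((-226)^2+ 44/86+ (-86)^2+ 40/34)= 2467125/42744266 = 0.06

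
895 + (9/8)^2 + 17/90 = 2581789/2880 = 896.45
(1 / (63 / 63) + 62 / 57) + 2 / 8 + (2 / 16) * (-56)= -1063/228 = -4.66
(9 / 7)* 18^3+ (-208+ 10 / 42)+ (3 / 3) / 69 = 3521330/483 = 7290.54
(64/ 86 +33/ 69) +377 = 374062/989 = 378.22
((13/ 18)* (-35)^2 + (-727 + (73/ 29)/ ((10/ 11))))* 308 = 64507828/1305 = 49431.29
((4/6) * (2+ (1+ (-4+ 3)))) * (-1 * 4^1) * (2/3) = -32/9 = -3.56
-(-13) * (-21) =-273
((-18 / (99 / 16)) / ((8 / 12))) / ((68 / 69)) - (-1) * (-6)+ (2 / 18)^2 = -157763/15147 = -10.42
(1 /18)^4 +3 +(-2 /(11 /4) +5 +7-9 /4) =13883087/1154736 = 12.02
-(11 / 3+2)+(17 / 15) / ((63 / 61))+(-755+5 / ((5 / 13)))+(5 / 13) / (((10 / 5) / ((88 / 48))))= -746.22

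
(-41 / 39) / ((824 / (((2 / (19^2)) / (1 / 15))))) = -205/1933516 = 0.00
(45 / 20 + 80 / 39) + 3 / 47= 32005/7332 = 4.37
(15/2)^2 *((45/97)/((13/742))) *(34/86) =63858375/108446 = 588.85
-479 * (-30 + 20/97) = 1384310/97 = 14271.24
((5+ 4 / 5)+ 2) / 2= 39/10 = 3.90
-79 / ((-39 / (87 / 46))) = 2291/598 = 3.83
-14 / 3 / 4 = -7/6 = -1.17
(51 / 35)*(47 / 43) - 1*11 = -14158/1505 = -9.41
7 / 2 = 3.50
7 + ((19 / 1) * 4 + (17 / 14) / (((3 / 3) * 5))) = 5827/70 = 83.24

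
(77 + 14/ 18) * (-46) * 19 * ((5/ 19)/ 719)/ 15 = -32200/19413 = -1.66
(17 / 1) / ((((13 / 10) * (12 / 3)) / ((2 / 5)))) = 17/13 = 1.31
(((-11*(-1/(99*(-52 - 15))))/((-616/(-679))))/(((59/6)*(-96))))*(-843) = -27257/16697472 = 0.00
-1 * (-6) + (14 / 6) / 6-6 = 7/18 = 0.39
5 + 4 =9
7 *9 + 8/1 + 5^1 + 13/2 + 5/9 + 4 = 1567/18 = 87.06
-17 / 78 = -0.22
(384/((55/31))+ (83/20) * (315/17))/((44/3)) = 3291201/164560 = 20.00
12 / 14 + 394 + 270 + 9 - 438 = 1651/7 = 235.86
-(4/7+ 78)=-550/7 = -78.57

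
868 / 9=96.44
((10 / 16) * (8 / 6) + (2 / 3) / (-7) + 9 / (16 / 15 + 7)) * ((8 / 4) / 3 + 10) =150736/7623 = 19.77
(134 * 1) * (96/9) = 4288/3 = 1429.33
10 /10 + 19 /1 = 20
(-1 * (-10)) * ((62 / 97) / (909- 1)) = 155/22019 = 0.01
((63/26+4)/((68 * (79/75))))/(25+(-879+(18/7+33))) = -87675/800180888 = 0.00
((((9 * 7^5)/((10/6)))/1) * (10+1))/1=4991679/5 = 998335.80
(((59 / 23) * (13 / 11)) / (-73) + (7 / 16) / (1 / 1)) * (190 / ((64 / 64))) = 75.23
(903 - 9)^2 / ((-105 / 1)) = -266412/35 = -7611.77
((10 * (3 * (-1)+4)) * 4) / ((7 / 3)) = 120/7 = 17.14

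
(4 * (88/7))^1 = 352/7 = 50.29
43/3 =14.33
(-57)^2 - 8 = 3241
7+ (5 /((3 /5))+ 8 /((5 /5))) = 70/3 = 23.33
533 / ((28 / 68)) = 9061/7 = 1294.43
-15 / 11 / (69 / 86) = -430/253 = -1.70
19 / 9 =2.11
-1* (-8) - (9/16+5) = 2.44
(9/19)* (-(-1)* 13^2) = 1521/19 = 80.05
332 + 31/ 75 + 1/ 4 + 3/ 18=33283/100 = 332.83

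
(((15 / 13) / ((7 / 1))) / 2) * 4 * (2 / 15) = 4/91 = 0.04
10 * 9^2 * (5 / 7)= 578.57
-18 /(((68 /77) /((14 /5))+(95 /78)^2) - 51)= 59026968/161344321 = 0.37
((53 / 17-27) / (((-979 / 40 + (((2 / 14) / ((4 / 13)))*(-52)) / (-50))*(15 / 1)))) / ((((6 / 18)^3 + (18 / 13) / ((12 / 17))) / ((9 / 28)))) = 8550360/801131239 = 0.01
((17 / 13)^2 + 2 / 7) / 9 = 0.22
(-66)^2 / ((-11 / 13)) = -5148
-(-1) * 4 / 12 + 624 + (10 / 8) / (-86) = 644297/1032 = 624.32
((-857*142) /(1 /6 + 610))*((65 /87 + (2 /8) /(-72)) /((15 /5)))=-377920717/7644168 = -49.44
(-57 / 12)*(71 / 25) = -1349/100 = -13.49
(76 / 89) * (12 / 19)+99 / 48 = 3705/1424 = 2.60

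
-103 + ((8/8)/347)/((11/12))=-393139/3817 = -103.00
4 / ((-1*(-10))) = 2/5 = 0.40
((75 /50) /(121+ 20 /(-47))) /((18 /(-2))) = -47/34002 = 0.00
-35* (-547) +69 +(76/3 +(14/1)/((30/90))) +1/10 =578443/30 = 19281.43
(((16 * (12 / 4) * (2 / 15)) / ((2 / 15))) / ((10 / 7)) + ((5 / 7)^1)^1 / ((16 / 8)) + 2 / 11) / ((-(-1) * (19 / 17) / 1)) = 446879/14630 = 30.55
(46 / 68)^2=529/1156 = 0.46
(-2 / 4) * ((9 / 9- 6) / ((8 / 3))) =15/16 = 0.94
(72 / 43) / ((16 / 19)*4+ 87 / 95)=0.39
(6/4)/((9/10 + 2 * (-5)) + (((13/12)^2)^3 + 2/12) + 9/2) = -22394880/42055267 = -0.53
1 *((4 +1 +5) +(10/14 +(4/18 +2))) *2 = 1630/63 = 25.87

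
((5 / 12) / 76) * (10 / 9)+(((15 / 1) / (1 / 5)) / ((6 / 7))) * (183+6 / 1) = 67869925/4104 = 16537.51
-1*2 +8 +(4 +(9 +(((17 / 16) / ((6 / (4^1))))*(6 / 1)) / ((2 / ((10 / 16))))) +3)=1493/64 = 23.33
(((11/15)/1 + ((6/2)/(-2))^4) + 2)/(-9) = -1871/2160 = -0.87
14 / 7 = 2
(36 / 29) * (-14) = -504/29 = -17.38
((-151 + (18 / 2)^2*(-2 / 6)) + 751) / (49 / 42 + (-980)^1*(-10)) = 3438/58807 = 0.06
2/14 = 1/7 = 0.14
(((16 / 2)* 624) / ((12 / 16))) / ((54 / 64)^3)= 218103808/19683 = 11080.82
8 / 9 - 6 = -5.11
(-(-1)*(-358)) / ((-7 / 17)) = 6086/7 = 869.43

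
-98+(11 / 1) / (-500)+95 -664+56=-305511/500 = -611.02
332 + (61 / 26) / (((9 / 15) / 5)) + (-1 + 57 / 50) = 342899/975 = 351.69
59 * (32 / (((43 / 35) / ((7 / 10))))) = 46256/43 = 1075.72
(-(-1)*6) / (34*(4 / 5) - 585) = -30/2789 = -0.01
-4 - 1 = -5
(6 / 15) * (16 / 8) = 4/5 = 0.80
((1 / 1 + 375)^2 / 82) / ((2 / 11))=388784/41 = 9482.54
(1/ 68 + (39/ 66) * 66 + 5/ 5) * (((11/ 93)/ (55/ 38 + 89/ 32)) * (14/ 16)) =1326941/1354917 = 0.98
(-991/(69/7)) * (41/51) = -80.82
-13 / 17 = -0.76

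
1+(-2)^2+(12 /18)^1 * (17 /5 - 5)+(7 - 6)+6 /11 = 904/165 = 5.48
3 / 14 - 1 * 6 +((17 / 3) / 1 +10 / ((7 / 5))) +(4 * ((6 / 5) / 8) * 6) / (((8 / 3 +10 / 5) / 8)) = 2771/210 = 13.20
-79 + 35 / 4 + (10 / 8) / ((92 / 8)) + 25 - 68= -10409/92 = -113.14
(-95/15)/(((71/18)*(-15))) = 38/355 = 0.11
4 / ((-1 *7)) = -4/7 = -0.57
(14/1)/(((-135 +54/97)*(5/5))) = -194/1863 = -0.10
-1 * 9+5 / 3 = -7.33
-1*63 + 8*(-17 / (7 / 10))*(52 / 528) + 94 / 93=-580925/7161 = -81.12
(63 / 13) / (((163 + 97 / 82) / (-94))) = -485604/175019 = -2.77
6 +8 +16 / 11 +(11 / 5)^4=267301/6875 = 38.88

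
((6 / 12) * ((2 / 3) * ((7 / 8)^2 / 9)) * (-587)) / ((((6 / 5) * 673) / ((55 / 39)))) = -7909825/272128896 = -0.03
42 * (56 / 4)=588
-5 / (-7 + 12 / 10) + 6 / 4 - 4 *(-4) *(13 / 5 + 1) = 17389/290 = 59.96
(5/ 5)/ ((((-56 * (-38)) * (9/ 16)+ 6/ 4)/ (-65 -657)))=-1444/2397 = -0.60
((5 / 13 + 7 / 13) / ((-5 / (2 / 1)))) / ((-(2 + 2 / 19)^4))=390963/20800000 = 0.02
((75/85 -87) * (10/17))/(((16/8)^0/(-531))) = 7773840/289 = 26899.10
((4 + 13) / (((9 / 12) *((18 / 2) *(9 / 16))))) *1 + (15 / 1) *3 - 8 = 10079/243 = 41.48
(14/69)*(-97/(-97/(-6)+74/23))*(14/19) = -38024/50825 = -0.75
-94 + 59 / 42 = -92.60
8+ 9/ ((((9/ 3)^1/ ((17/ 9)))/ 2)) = 58/3 = 19.33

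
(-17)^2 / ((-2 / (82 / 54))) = -219.43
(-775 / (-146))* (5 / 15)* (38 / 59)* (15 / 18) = 73625/77526 = 0.95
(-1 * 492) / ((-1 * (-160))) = -123/40 = -3.08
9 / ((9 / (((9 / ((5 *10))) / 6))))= 3/100 = 0.03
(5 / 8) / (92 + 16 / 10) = 25/3744 = 0.01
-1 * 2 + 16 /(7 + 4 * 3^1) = -22/19 = -1.16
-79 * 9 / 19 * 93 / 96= -22041/608 = -36.25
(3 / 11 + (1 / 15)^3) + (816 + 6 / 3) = 30378386/37125 = 818.27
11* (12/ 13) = 132/13 = 10.15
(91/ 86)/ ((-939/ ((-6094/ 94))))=277277/3795438 = 0.07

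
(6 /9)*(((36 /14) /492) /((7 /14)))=2/287 = 0.01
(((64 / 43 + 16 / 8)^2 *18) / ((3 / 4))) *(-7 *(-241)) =910980000/1849 = 492687.94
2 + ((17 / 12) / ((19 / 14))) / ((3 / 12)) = 352/57 = 6.18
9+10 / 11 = 109/11 = 9.91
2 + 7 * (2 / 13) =40/13 = 3.08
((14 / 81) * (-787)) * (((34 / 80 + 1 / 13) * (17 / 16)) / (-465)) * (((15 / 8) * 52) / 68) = 159761/714240 = 0.22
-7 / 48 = -0.15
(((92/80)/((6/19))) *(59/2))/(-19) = -1357/240 = -5.65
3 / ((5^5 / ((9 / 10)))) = 27/31250 = 0.00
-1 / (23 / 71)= -71/23 = -3.09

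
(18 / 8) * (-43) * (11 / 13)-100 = -9457/52 = -181.87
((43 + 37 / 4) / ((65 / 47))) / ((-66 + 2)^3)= -9823/68157440 = 0.00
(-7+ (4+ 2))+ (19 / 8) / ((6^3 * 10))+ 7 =103699/17280 = 6.00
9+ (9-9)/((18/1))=9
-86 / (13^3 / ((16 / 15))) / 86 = -16/32955 = 0.00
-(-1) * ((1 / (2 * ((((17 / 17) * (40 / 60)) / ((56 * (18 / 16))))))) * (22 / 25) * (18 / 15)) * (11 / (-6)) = -22869/250 = -91.48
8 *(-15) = -120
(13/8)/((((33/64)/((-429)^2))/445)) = 258103560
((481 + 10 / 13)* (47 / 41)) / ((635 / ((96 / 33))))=9419552/3723005 = 2.53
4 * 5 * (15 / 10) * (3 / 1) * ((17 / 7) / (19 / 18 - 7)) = -27540/749 = -36.77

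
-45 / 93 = -15/31 = -0.48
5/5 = 1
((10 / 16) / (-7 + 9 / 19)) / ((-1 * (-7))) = -95/6944 = -0.01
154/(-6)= -77/3 = -25.67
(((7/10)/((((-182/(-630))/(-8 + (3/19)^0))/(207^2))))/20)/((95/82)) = -774752769/24700 = -31366.51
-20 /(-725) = 4/145 = 0.03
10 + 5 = 15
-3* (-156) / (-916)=-0.51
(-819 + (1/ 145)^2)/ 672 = -8609737/7064400 = -1.22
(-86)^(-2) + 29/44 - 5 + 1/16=-1392253/325424 = -4.28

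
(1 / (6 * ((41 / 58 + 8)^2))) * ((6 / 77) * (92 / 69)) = 13456/58910775 = 0.00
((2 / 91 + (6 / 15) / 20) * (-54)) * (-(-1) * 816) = -4208112/2275 = -1849.72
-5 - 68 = -73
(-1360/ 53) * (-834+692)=193120/53 = 3643.77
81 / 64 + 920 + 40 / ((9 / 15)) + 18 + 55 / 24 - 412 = 596.22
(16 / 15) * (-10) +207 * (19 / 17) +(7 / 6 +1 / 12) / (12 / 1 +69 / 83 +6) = 7820825/35428 = 220.75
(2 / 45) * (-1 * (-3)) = 0.13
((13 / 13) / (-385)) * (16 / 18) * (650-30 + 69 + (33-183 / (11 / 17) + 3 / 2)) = -1108/1089 = -1.02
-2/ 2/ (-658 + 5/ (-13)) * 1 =13/8559 = 0.00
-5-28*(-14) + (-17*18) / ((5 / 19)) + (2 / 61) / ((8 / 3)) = -946461/1220 = -775.79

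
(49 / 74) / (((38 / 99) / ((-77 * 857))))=-320112639/2812 = -113838.07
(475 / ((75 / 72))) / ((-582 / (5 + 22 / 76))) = -402/97 = -4.14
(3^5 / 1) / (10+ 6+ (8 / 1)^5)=81/10928 = 0.01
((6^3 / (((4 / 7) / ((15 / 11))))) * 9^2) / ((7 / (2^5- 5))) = 1771470/11 = 161042.73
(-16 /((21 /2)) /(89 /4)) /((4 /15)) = -160/623 = -0.26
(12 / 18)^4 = 16/81 = 0.20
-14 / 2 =-7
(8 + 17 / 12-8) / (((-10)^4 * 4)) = 17/480000 = 0.00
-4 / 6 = -2/3 = -0.67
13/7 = 1.86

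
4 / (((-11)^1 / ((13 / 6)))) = -26/33 = -0.79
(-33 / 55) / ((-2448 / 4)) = 1/1020 = 0.00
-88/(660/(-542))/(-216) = -271/810 = -0.33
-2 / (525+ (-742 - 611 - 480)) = 1/654 = 0.00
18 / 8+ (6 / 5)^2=369/100 = 3.69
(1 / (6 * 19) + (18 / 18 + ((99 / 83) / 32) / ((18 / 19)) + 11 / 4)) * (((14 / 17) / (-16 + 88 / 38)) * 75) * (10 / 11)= -201251575/12913472 = -15.58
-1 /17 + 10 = 169/17 = 9.94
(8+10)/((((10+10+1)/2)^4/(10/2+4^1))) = 32/2401 = 0.01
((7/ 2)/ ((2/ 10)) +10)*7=192.50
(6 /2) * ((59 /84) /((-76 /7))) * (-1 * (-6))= -1.16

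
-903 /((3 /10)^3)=-301000/9 = -33444.44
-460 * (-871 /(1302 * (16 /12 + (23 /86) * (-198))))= -8614190/1445003 = -5.96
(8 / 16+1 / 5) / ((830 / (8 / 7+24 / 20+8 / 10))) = 11/4150 = 0.00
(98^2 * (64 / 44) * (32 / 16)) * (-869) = -24278912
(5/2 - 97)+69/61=-11391/122 = -93.37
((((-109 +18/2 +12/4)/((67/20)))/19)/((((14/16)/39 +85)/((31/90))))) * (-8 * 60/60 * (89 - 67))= 110080256/101306613 = 1.09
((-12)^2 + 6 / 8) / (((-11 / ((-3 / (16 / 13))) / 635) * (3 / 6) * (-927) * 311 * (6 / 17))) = -27084655/67653696 = -0.40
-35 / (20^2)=-7/80 = -0.09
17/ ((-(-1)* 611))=17/611 = 0.03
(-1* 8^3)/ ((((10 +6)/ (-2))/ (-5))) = -320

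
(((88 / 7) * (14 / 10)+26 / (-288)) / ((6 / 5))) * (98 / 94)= 617743/40608 = 15.21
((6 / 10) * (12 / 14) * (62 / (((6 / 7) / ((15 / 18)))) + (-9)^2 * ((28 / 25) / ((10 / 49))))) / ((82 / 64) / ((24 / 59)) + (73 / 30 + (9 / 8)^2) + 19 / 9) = 28.98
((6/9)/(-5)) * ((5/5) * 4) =-8/15 = -0.53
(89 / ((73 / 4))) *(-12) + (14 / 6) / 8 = -102017/1752 = -58.23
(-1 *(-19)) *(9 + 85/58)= 11533/58 = 198.84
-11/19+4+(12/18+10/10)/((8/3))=615/152 = 4.05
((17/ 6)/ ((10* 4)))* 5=17/48 = 0.35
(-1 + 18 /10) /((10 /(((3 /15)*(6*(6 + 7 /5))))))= 0.71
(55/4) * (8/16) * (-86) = -2365/4 = -591.25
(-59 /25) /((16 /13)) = -767/400 = -1.92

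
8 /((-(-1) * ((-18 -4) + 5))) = -8/17 = -0.47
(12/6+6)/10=4/5 = 0.80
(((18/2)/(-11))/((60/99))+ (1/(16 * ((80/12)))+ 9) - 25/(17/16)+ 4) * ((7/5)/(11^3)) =-452011/36203200 = -0.01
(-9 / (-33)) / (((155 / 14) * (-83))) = -42/141515 = 0.00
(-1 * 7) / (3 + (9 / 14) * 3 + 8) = -98/181 = -0.54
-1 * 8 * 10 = -80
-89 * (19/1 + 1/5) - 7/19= -162371/95 = -1709.17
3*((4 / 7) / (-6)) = -2/7 = -0.29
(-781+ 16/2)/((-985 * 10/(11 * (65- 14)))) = 433653/9850 = 44.03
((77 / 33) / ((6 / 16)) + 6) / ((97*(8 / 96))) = 440/291 = 1.51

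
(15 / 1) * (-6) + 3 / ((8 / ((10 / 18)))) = -89.79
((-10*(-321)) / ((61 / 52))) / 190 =16692/1159 = 14.40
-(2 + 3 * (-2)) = 4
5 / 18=0.28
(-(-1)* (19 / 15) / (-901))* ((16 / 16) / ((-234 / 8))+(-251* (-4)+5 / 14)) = -31256539/22137570 = -1.41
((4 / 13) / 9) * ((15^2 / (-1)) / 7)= -100/91 = -1.10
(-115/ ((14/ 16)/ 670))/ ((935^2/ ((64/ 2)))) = -788992/244783 = -3.22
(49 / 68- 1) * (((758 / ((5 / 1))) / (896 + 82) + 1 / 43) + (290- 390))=99700201/3574590 = 27.89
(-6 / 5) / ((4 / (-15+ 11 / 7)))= 141/35 = 4.03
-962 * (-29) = 27898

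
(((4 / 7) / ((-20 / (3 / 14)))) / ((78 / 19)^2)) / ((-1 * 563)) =361/559464360 = 0.00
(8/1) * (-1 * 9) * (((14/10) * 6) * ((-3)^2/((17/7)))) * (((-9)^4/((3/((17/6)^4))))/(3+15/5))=-526491819/10 = -52649181.90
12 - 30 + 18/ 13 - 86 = -1334/13 = -102.62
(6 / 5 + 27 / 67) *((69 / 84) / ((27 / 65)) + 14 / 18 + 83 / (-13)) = -6384751/1097460 = -5.82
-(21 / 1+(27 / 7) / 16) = -2379/112 = -21.24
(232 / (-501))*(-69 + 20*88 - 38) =-765.46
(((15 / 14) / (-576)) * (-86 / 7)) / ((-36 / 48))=-215/7056 = -0.03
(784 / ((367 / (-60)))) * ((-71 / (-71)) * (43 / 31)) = -2022720/11377 = -177.79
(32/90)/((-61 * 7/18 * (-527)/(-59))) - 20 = -22504788/1125145 = -20.00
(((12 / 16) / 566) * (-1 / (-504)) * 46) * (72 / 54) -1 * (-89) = 12694271/142632 = 89.00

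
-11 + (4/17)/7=-10.97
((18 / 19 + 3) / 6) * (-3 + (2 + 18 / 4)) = 2.30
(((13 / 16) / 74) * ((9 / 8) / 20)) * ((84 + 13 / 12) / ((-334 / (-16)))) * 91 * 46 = 83341167/7909120 = 10.54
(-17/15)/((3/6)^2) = -68/15 = -4.53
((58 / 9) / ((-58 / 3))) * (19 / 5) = -19/15 = -1.27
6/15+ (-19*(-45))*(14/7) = 1710.40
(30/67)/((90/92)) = 92/201 = 0.46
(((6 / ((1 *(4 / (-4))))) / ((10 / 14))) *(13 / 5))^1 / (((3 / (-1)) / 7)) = 1274/25 = 50.96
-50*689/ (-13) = 2650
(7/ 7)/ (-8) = -1/8 = -0.12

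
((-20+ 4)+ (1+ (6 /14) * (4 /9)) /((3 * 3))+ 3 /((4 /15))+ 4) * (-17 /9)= 7939/6804 = 1.17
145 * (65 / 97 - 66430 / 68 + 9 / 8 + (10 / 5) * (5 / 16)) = -932023315/6596 = -141301.29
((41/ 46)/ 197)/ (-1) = -41/9062 = 0.00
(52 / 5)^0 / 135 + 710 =95851/135 = 710.01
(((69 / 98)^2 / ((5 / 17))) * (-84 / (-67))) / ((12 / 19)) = 1537803/459620 = 3.35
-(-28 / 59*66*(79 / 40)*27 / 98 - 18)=144729/4130 = 35.04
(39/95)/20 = 39/1900 = 0.02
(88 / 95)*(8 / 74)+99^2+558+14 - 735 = 33877922/3515 = 9638.10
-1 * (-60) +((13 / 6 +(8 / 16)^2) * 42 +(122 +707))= 1981/2 = 990.50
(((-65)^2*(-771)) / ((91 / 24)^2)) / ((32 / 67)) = -23245650/49 = -474401.02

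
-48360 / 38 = -24180/19 = -1272.63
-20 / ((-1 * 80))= 1/4 = 0.25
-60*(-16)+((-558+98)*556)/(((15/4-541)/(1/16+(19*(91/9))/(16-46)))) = -119455156/58023 = -2058.76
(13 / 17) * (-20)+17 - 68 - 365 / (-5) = 114/17 = 6.71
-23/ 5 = -4.60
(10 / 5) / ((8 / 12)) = 3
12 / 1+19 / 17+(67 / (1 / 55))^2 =230847048/17 = 13579238.12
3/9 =1/3 = 0.33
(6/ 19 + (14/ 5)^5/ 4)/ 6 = 7.22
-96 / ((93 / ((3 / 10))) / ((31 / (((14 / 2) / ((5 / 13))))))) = -48/91 = -0.53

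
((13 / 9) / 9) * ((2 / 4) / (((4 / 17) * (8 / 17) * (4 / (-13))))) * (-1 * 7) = 341887/20736 = 16.49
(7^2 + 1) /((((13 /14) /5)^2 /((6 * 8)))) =11760000/169 = 69585.80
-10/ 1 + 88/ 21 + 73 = 1411/21 = 67.19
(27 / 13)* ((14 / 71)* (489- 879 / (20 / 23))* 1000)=-2778300/13 = -213715.38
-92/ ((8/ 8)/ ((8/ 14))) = -368/7 = -52.57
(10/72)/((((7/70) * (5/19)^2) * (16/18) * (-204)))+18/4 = 14327/3264 = 4.39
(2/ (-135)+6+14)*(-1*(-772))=2082856/135 = 15428.56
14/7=2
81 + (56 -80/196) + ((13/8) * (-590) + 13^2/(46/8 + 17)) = -159687/196 = -814.73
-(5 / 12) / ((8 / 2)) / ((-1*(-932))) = -5/44736 = 0.00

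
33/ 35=0.94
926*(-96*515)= -45781440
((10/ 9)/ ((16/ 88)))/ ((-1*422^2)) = -55/1602756 = 0.00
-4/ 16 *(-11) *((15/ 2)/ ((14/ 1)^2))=165/1568 = 0.11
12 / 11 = 1.09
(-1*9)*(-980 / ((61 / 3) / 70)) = 1852200/61 = 30363.93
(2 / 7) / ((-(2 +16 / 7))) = -1/15 = -0.07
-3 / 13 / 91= -3/1183 = 0.00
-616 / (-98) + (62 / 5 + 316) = 11714/35 = 334.69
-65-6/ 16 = -523/8 = -65.38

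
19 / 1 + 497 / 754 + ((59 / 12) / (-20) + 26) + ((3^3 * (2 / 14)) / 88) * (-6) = 314560549/6966960 = 45.15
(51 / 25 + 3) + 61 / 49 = 7699/1225 = 6.28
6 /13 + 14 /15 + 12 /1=2612/195 = 13.39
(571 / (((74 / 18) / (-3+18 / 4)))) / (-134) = -15417/9916 = -1.55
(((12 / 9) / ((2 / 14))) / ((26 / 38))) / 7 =1.95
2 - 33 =-31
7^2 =49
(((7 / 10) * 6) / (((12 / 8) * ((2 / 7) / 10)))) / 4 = 49/2 = 24.50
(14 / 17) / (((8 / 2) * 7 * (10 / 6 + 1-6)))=-3/340 = -0.01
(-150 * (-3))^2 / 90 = 2250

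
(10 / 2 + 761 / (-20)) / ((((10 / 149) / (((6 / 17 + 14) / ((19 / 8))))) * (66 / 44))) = -48062632/24225 = -1984.01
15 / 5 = 3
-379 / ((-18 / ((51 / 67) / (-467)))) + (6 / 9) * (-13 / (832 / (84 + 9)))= -3012965/3003744 = -1.00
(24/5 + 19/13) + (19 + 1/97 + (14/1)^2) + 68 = 1823859/6305 = 289.27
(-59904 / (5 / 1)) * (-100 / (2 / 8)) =4792320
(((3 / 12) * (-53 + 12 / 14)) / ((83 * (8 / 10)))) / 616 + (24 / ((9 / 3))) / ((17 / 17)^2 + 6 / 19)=870357447/143158400 = 6.08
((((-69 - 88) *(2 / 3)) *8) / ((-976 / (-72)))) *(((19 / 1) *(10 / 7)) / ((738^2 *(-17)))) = 59660/329464233 = 0.00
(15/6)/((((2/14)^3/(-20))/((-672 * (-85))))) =-979608000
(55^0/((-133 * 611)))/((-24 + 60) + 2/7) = -1/2948686 = 0.00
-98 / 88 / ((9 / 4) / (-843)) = 13769/33 = 417.24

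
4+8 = 12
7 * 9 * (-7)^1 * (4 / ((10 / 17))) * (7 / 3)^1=-34986/5 = -6997.20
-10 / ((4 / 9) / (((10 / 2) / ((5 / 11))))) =-495/2 = -247.50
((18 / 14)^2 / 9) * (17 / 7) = 153/343 = 0.45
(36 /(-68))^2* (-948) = -76788/289 = -265.70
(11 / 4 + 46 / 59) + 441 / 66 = 26509/2596 = 10.21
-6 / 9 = -2/3 = -0.67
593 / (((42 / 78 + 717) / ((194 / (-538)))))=-747773/2509232 = -0.30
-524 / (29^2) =-524/841 = -0.62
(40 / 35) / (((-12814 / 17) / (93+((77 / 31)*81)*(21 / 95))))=-27530616/132080305 = -0.21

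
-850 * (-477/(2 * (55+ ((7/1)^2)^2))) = 202725/2456 = 82.54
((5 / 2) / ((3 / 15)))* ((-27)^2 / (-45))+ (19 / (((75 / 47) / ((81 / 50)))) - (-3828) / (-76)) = -2773758/11875 = -233.58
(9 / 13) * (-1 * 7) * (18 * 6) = -6804/13 = -523.38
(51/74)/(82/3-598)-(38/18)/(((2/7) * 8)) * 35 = -36859667/1140192 = -32.33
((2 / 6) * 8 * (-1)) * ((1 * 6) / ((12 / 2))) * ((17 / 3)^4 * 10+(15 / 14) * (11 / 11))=-46776620/1701 = -27499.48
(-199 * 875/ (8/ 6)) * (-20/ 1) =2611875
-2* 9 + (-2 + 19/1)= -1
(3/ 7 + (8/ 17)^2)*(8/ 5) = 2104/2023 = 1.04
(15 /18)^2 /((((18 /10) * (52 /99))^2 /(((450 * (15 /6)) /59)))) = 9453125/638144 = 14.81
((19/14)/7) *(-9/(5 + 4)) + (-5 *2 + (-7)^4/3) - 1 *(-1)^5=232595/294 = 791.14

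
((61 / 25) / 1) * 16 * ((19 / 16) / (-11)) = -1159/275 = -4.21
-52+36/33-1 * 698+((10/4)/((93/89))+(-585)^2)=698664977/2046 = 341478.48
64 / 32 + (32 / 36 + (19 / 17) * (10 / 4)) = 1739/306 = 5.68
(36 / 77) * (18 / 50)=324/1925 = 0.17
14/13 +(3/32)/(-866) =1.08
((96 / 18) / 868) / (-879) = -4/572229 = 0.00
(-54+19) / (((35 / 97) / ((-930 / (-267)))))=-30070/89 = -337.87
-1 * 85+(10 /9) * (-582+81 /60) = -4381/6 = -730.17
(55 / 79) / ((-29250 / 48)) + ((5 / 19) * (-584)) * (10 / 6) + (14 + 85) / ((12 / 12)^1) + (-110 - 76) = -167392999/487825 = -343.14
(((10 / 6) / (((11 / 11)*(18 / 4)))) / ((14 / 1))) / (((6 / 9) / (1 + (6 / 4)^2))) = 0.13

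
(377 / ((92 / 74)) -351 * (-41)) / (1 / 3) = 2027805/46 = 44082.72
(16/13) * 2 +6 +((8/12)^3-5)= 1319/351 = 3.76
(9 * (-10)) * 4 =-360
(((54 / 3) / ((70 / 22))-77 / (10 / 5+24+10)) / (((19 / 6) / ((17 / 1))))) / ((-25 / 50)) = -75361/1995 = -37.77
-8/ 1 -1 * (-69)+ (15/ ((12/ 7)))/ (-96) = 23389/384 = 60.91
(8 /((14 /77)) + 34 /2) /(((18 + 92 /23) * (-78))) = -61/1716 = -0.04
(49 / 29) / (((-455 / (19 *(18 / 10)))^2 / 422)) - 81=-76.97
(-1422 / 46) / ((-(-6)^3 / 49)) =-3871/552 = -7.01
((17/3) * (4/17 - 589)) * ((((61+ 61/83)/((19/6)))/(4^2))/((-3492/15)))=21369215/1223752 = 17.46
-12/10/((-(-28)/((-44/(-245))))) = -66/8575 = -0.01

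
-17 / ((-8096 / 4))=17/2024 = 0.01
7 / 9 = 0.78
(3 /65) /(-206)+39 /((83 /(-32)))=-16710969/1111370 = -15.04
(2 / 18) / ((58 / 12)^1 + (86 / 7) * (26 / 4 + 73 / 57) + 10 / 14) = 266/242127 = 0.00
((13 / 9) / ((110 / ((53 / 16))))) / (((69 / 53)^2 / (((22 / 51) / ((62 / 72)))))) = 1935401/150542820 = 0.01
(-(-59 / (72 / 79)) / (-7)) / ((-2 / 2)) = 4661/504 = 9.25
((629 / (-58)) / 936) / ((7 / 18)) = -0.03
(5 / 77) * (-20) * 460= -597.40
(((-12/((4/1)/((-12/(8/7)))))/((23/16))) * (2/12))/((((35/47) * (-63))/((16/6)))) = -1504/7245 = -0.21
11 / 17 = 0.65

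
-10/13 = -0.77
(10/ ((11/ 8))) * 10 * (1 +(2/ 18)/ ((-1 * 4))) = 7000/99 = 70.71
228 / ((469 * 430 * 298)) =57/15024415 = 0.00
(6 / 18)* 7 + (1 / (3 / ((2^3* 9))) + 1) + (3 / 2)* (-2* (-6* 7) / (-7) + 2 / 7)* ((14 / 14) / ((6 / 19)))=-28.31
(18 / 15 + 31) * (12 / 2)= 966/5 = 193.20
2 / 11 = 0.18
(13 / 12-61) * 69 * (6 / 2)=-49611/4 = -12402.75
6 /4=3/2 = 1.50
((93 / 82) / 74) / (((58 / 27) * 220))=2511/77427680 = 0.00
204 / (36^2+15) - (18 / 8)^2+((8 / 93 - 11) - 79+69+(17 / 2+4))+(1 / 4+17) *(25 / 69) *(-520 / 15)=-49850259/216752 = -229.99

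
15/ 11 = 1.36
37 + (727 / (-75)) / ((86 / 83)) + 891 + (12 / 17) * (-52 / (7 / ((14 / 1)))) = 92679803/109650 = 845.23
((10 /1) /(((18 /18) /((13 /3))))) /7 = 130/21 = 6.19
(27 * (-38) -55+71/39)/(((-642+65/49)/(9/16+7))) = 31192469/2448654 = 12.74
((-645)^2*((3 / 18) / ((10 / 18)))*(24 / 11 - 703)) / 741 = -49340565/418 = -118039.63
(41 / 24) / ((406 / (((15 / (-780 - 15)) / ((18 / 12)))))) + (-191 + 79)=-86760617/774648 = -112.00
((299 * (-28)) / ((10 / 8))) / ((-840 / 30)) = 1196/5 = 239.20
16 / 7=2.29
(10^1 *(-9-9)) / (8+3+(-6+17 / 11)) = -55/2 = -27.50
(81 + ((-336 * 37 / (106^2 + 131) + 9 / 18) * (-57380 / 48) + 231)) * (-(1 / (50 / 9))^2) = -278730561/8420000 = -33.10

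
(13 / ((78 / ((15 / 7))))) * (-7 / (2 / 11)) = -55/4 = -13.75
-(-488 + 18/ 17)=8278/17 = 486.94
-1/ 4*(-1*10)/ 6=5/12 = 0.42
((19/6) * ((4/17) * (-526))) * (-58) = 1159304/51 = 22731.45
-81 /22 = -3.68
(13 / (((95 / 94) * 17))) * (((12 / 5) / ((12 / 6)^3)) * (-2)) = -3666/8075 = -0.45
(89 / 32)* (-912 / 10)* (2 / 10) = -5073/100 = -50.73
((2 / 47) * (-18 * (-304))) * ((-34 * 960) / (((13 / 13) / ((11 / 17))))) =-231137280/47 = -4917814.47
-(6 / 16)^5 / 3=-81/32768 = 0.00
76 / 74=38/37 = 1.03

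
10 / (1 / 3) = 30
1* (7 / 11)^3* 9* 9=27783/1331 = 20.87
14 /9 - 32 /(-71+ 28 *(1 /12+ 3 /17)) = 30094/14625 = 2.06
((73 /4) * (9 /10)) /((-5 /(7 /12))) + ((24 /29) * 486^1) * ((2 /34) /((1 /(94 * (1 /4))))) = 218527431/394400 = 554.08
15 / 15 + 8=9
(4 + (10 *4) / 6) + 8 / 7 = 248/21 = 11.81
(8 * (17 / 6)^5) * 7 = 10225.31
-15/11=-1.36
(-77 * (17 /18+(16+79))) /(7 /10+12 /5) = -664895/279 = -2383.14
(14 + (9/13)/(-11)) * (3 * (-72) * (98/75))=-14062608/3575 = -3933.60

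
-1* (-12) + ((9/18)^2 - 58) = -183/4 = -45.75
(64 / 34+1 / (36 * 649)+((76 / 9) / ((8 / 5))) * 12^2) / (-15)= -60522109/1191564 = -50.79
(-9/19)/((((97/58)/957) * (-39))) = 166518/23959 = 6.95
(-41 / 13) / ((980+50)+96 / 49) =-2009/657358 = 0.00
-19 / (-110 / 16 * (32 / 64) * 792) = 38/5445 = 0.01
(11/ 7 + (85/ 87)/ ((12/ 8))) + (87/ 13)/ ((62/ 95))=18373321/1472562 = 12.48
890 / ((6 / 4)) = 1780/3 = 593.33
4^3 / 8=8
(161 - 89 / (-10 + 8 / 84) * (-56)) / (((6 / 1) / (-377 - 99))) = 1058743/39 = 27147.26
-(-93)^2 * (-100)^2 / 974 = -43245000/487 = -88798.77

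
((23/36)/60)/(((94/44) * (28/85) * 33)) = 391/852768 = 0.00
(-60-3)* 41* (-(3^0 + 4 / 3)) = 6027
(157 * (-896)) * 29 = -4079488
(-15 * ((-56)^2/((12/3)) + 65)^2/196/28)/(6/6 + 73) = -26.62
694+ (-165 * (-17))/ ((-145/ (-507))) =10501.83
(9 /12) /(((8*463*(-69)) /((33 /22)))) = -3/681536 = 0.00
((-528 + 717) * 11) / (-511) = -297/73 = -4.07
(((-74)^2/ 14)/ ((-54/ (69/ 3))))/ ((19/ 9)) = -31487/399 = -78.91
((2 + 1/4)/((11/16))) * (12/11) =432/121 = 3.57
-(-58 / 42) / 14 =29/294 = 0.10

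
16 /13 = 1.23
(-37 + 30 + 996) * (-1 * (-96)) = 94944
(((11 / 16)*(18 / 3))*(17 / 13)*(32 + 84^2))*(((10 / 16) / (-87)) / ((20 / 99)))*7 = -57408813/6032 = -9517.38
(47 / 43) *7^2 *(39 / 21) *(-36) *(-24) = 85937.86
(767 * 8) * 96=589056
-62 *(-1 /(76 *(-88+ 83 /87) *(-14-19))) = 899/3165514 = 0.00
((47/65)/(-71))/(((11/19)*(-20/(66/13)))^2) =-152703/77993500 = 0.00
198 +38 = 236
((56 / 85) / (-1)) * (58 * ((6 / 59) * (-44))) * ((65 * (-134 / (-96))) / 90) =7779772/45135 = 172.37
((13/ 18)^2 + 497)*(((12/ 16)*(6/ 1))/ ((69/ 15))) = 805985/1656 = 486.71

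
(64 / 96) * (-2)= -4/3 = -1.33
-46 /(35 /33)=-1518/35 = -43.37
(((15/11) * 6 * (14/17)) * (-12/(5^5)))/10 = -1512/584375 = 0.00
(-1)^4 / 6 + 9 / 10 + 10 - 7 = 61/15 = 4.07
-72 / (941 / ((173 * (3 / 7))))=-37368/6587 = -5.67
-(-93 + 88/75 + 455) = -363.17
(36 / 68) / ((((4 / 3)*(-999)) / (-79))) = 79/2516 = 0.03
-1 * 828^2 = -685584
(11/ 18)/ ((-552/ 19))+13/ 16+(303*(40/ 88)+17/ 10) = 4789171/34155 = 140.22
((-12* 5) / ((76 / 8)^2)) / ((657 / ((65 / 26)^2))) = -500/79059 = -0.01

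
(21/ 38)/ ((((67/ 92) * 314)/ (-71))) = -34293/199861 = -0.17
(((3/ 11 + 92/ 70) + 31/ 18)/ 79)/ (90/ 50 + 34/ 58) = 665057/37884924 = 0.02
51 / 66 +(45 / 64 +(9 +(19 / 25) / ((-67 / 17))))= 12125733/1179200 = 10.28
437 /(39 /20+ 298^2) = 8740/1776119 = 0.00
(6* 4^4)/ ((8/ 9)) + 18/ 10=1729.80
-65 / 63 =-1.03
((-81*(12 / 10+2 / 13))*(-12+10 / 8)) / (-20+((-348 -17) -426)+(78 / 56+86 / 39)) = -585144/400765 = -1.46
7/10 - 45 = -443/10 = -44.30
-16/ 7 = -2.29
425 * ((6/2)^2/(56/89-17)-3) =-1508.65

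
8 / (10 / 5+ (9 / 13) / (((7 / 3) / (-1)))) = 728/155 = 4.70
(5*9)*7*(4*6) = 7560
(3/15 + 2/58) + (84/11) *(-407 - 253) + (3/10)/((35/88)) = -5039.01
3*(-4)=-12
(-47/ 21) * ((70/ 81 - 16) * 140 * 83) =95652520/243 = 393631.77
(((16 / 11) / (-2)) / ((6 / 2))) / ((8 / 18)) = -0.55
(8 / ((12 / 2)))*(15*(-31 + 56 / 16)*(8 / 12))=-1100/3 = -366.67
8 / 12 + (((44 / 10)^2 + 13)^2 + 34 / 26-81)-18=23159759/24375 = 950.14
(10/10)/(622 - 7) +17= 10456/615 = 17.00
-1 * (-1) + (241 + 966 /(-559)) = 240.27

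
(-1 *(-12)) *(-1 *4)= -48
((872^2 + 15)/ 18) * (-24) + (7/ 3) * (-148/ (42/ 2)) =-9124936/9 = -1013881.78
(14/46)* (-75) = -525/23 = -22.83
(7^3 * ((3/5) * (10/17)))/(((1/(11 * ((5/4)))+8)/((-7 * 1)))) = -132055/1258 = -104.97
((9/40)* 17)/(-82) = -153/3280 = -0.05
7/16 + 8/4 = 2.44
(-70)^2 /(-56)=-175/2 = -87.50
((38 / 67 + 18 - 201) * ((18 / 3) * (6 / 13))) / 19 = -440028/16549 = -26.59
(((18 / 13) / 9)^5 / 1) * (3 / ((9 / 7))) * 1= 224/1113879 = 0.00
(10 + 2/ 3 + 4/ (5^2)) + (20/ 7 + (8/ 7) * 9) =12584/525 = 23.97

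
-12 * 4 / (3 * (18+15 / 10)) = -32/39 = -0.82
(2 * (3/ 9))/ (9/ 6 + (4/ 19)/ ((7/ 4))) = 532/1293 = 0.41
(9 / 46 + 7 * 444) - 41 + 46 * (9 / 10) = 714977/230 = 3108.60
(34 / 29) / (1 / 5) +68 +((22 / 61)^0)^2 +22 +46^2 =64173/29 = 2212.86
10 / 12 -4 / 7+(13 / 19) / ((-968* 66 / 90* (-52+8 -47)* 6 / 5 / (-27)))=2223407/8497104 = 0.26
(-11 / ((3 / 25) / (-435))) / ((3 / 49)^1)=651291.67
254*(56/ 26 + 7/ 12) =695.24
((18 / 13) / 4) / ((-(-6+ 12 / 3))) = 9/52 = 0.17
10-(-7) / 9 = 97/9 = 10.78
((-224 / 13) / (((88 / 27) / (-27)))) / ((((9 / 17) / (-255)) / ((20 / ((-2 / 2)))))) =1375074.13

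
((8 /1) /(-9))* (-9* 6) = 48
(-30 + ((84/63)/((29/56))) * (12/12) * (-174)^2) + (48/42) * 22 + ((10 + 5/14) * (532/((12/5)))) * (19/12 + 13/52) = 20703355/252 = 82156.17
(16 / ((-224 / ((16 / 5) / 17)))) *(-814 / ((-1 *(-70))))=3256/20825 = 0.16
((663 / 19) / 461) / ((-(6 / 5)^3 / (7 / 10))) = -38675/1261296 = -0.03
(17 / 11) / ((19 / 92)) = 1564/209 = 7.48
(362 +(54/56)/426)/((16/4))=1439321/15904 = 90.50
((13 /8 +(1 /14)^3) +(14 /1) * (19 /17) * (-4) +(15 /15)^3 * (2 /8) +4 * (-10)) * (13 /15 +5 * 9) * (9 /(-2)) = 606048966/29155 = 20787.14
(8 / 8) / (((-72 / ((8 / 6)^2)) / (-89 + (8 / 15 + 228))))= -4186/1215 = -3.45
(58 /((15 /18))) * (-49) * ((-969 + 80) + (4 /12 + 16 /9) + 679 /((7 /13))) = -19138028/15 = -1275868.53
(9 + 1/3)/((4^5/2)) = 7/384 = 0.02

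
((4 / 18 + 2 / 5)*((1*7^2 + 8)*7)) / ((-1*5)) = -49.65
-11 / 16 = -0.69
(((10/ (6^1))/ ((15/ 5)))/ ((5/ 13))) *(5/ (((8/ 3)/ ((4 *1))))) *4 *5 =216.67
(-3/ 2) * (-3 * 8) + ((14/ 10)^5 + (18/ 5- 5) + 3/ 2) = 259239/6250 = 41.48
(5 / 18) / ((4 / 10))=25/36 = 0.69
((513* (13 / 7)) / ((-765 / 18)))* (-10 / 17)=26676/2023 = 13.19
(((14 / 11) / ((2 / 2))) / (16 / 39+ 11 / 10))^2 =29811600/41977441 = 0.71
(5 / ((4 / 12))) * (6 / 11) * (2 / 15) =12/11 = 1.09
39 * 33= 1287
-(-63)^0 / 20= -1/20 = -0.05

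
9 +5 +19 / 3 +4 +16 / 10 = 389/15 = 25.93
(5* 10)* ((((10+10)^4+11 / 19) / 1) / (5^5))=6080022/2375 = 2560.01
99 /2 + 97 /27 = 2867/54 = 53.09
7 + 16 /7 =65/7 = 9.29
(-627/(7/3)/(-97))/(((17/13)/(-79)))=-1931787/11543 = -167.36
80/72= 10/9 = 1.11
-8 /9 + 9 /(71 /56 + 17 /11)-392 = -6077992/15597 = -389.69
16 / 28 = 4/7 = 0.57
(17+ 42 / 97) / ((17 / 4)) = 6764/1649 = 4.10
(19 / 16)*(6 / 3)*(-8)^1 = -19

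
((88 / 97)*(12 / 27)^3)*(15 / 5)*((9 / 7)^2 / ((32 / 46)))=8096/14259 = 0.57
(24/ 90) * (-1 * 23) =-92/15 = -6.13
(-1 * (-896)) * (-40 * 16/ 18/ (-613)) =286720/5517 = 51.97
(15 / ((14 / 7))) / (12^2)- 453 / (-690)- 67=-731857/11040 = -66.29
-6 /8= -3/4 = -0.75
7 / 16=0.44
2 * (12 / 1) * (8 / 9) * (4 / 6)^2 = 256/27 = 9.48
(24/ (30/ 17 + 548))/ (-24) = -17/9346 = 0.00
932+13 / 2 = 1877/2 = 938.50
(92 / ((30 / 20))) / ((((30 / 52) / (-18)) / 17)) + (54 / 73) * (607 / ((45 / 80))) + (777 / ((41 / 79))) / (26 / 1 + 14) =-758917645/23944 = -31695.52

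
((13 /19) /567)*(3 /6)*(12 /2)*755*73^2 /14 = 52304135/50274 = 1040.38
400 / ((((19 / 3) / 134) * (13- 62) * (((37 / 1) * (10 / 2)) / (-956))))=30744960/34447 = 892.53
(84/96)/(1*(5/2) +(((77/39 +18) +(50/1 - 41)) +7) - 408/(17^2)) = 4641/196580 = 0.02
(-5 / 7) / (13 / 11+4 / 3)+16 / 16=416/581 = 0.72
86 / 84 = 43/42 = 1.02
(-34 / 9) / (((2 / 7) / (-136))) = 16184/9 = 1798.22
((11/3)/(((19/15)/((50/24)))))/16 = 1375/3648 = 0.38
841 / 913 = 0.92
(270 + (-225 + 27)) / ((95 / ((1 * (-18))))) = -1296/95 = -13.64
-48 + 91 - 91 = -48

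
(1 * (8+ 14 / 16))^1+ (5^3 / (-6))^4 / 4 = 244186633/5184 = 47103.90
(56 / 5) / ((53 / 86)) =4816/265 = 18.17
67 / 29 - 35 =-948/29 = -32.69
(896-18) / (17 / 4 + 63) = 3512/269 = 13.06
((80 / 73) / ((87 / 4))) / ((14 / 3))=160/14819 = 0.01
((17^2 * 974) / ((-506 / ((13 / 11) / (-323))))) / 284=107627/15017068 = 0.01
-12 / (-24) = 1/2 = 0.50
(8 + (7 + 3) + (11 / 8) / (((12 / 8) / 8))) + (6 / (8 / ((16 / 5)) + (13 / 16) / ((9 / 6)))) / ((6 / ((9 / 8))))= 5629/219 = 25.70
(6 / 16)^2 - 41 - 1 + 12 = -1911/64 = -29.86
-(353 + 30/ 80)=-2827/8 = -353.38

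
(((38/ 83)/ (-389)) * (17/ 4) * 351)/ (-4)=113373/258296 = 0.44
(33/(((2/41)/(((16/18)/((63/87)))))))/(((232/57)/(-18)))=-25707/7 = -3672.43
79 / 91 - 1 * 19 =-1650/91 = -18.13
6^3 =216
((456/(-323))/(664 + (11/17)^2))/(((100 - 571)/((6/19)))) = 816/572786711 = 0.00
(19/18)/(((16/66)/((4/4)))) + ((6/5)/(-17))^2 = 1511753/346800 = 4.36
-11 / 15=-0.73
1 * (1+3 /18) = 7/6 = 1.17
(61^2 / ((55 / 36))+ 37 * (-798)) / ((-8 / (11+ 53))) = 11919792/55 = 216723.49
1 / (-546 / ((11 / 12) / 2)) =-11/13104 = 0.00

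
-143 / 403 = -0.35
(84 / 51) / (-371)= -4/901 = 0.00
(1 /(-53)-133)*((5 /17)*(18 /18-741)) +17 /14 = 365205317/12614 = 28952.38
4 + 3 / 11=47/11 = 4.27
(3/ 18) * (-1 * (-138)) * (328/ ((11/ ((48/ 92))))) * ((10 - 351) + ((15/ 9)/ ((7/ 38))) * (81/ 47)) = -421384224/3619 = -116436.65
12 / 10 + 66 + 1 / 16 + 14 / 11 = 60311/880 = 68.54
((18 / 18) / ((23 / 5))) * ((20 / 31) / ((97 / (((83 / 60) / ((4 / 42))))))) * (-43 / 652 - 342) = -647893435/90185944 = -7.18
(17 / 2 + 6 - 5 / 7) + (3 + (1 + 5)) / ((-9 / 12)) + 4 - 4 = 25/14 = 1.79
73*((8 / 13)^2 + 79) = 979295/169 = 5794.64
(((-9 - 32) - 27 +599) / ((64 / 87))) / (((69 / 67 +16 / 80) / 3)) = 46427985/26368 = 1760.77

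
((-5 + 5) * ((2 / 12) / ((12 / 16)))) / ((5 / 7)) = 0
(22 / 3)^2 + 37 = 817/9 = 90.78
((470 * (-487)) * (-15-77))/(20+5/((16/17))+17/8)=336926080/439 = 767485.38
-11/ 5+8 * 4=149/5 = 29.80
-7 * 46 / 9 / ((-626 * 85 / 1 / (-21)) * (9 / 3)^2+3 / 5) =-11270/7183539 = 0.00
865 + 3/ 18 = 5191/6 = 865.17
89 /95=0.94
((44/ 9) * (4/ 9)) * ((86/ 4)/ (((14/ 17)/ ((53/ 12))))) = 426173/1701 = 250.54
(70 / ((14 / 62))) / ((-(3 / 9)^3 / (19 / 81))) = -5890/3 = -1963.33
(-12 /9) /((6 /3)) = -2/3 = -0.67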